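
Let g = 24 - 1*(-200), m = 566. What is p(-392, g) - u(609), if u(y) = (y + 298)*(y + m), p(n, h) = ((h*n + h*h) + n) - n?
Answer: -1103357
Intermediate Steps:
g = 224 (g = 24 + 200 = 224)
p(n, h) = h² + h*n (p(n, h) = ((h*n + h²) + n) - n = ((h² + h*n) + n) - n = (n + h² + h*n) - n = h² + h*n)
u(y) = (298 + y)*(566 + y) (u(y) = (y + 298)*(y + 566) = (298 + y)*(566 + y))
p(-392, g) - u(609) = 224*(224 - 392) - (168668 + 609² + 864*609) = 224*(-168) - (168668 + 370881 + 526176) = -37632 - 1*1065725 = -37632 - 1065725 = -1103357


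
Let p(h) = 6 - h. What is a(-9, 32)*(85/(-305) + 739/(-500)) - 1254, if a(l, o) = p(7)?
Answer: -38193421/30500 ≈ -1252.2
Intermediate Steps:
a(l, o) = -1 (a(l, o) = 6 - 1*7 = 6 - 7 = -1)
a(-9, 32)*(85/(-305) + 739/(-500)) - 1254 = -(85/(-305) + 739/(-500)) - 1254 = -(85*(-1/305) + 739*(-1/500)) - 1254 = -(-17/61 - 739/500) - 1254 = -1*(-53579/30500) - 1254 = 53579/30500 - 1254 = -38193421/30500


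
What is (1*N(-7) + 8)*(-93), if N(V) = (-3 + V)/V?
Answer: -6138/7 ≈ -876.86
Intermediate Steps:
N(V) = (-3 + V)/V
(1*N(-7) + 8)*(-93) = (1*((-3 - 7)/(-7)) + 8)*(-93) = (1*(-⅐*(-10)) + 8)*(-93) = (1*(10/7) + 8)*(-93) = (10/7 + 8)*(-93) = (66/7)*(-93) = -6138/7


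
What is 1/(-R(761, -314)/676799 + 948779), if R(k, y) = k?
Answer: 676799/642132677660 ≈ 1.0540e-6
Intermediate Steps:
1/(-R(761, -314)/676799 + 948779) = 1/(-1*761/676799 + 948779) = 1/(-761*1/676799 + 948779) = 1/(-761/676799 + 948779) = 1/(642132677660/676799) = 676799/642132677660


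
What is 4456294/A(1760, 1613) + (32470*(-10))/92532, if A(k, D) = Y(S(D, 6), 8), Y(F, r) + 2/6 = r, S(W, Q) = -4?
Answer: 309260480281/532059 ≈ 5.8125e+5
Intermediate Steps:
Y(F, r) = -⅓ + r
A(k, D) = 23/3 (A(k, D) = -⅓ + 8 = 23/3)
4456294/A(1760, 1613) + (32470*(-10))/92532 = 4456294/(23/3) + (32470*(-10))/92532 = 4456294*(3/23) - 324700*1/92532 = 13368882/23 - 81175/23133 = 309260480281/532059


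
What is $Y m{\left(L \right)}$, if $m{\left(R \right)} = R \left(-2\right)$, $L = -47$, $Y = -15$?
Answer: $-1410$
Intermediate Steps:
$m{\left(R \right)} = - 2 R$
$Y m{\left(L \right)} = - 15 \left(\left(-2\right) \left(-47\right)\right) = \left(-15\right) 94 = -1410$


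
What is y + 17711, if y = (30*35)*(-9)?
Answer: 8261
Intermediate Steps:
y = -9450 (y = 1050*(-9) = -9450)
y + 17711 = -9450 + 17711 = 8261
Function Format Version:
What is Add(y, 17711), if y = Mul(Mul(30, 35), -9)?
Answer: 8261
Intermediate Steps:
y = -9450 (y = Mul(1050, -9) = -9450)
Add(y, 17711) = Add(-9450, 17711) = 8261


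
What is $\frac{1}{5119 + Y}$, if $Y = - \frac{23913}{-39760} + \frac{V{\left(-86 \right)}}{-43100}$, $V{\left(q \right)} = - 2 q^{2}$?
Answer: $\frac{85682800}{438691192211} \approx 0.00019531$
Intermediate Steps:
$Y = \frac{80939011}{85682800}$ ($Y = - \frac{23913}{-39760} + \frac{\left(-2\right) \left(-86\right)^{2}}{-43100} = \left(-23913\right) \left(- \frac{1}{39760}\right) + \left(-2\right) 7396 \left(- \frac{1}{43100}\right) = \frac{23913}{39760} - - \frac{3698}{10775} = \frac{23913}{39760} + \frac{3698}{10775} = \frac{80939011}{85682800} \approx 0.94464$)
$\frac{1}{5119 + Y} = \frac{1}{5119 + \frac{80939011}{85682800}} = \frac{1}{\frac{438691192211}{85682800}} = \frac{85682800}{438691192211}$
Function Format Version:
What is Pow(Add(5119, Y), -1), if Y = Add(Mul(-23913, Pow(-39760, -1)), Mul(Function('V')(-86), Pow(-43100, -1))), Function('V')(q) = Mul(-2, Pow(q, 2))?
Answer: Rational(85682800, 438691192211) ≈ 0.00019531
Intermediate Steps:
Y = Rational(80939011, 85682800) (Y = Add(Mul(-23913, Pow(-39760, -1)), Mul(Mul(-2, Pow(-86, 2)), Pow(-43100, -1))) = Add(Mul(-23913, Rational(-1, 39760)), Mul(Mul(-2, 7396), Rational(-1, 43100))) = Add(Rational(23913, 39760), Mul(-14792, Rational(-1, 43100))) = Add(Rational(23913, 39760), Rational(3698, 10775)) = Rational(80939011, 85682800) ≈ 0.94464)
Pow(Add(5119, Y), -1) = Pow(Add(5119, Rational(80939011, 85682800)), -1) = Pow(Rational(438691192211, 85682800), -1) = Rational(85682800, 438691192211)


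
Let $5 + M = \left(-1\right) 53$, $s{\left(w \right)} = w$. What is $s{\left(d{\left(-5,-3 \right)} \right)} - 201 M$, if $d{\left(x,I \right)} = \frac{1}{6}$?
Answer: $\frac{69949}{6} \approx 11658.0$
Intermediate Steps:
$d{\left(x,I \right)} = \frac{1}{6}$
$M = -58$ ($M = -5 - 53 = -58$)
$s{\left(d{\left(-5,-3 \right)} \right)} - 201 M = \frac{1}{6} - -11658 = \frac{1}{6} + 11658 = \frac{69949}{6}$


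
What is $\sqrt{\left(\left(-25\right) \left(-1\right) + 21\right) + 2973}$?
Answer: $\sqrt{3019} \approx 54.945$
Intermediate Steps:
$\sqrt{\left(\left(-25\right) \left(-1\right) + 21\right) + 2973} = \sqrt{\left(25 + 21\right) + 2973} = \sqrt{46 + 2973} = \sqrt{3019}$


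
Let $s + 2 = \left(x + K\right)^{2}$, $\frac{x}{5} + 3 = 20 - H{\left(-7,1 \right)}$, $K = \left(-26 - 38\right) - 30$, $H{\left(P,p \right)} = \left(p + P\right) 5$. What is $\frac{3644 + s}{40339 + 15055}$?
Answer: $\frac{23523}{55394} \approx 0.42465$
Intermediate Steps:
$H{\left(P,p \right)} = 5 P + 5 p$ ($H{\left(P,p \right)} = \left(P + p\right) 5 = 5 P + 5 p$)
$K = -94$ ($K = -64 - 30 = -94$)
$x = 235$ ($x = -15 + 5 \left(20 - \left(5 \left(-7\right) + 5 \cdot 1\right)\right) = -15 + 5 \left(20 - \left(-35 + 5\right)\right) = -15 + 5 \left(20 - -30\right) = -15 + 5 \left(20 + 30\right) = -15 + 5 \cdot 50 = -15 + 250 = 235$)
$s = 19879$ ($s = -2 + \left(235 - 94\right)^{2} = -2 + 141^{2} = -2 + 19881 = 19879$)
$\frac{3644 + s}{40339 + 15055} = \frac{3644 + 19879}{40339 + 15055} = \frac{23523}{55394}$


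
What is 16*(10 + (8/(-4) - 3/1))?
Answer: 80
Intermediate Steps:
16*(10 + (8/(-4) - 3/1)) = 16*(10 + (8*(-¼) - 3*1)) = 16*(10 + (-2 - 3)) = 16*(10 - 5) = 16*5 = 80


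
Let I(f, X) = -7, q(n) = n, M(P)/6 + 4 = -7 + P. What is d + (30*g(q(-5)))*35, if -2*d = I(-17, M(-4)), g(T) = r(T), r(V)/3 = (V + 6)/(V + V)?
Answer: -623/2 ≈ -311.50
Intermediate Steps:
M(P) = -66 + 6*P (M(P) = -24 + 6*(-7 + P) = -24 + (-42 + 6*P) = -66 + 6*P)
r(V) = 3*(6 + V)/(2*V) (r(V) = 3*((V + 6)/(V + V)) = 3*((6 + V)/((2*V))) = 3*((6 + V)*(1/(2*V))) = 3*((6 + V)/(2*V)) = 3*(6 + V)/(2*V))
g(T) = 3/2 + 9/T
d = 7/2 (d = -½*(-7) = 7/2 ≈ 3.5000)
d + (30*g(q(-5)))*35 = 7/2 + (30*(3/2 + 9/(-5)))*35 = 7/2 + (30*(3/2 + 9*(-⅕)))*35 = 7/2 + (30*(3/2 - 9/5))*35 = 7/2 + (30*(-3/10))*35 = 7/2 - 9*35 = 7/2 - 315 = -623/2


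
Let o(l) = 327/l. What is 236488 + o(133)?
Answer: 31453231/133 ≈ 2.3649e+5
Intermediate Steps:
236488 + o(133) = 236488 + 327/133 = 31453231/133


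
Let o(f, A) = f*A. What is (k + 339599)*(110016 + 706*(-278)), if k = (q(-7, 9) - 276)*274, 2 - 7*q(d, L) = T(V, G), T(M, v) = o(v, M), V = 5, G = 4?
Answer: -158953207036/7 ≈ -2.2708e+10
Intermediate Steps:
o(f, A) = A*f
T(M, v) = M*v
q(d, L) = -18/7 (q(d, L) = 2/7 - 5*4/7 = 2/7 - ⅐*20 = 2/7 - 20/7 = -18/7)
k = -534300/7 (k = (-18/7 - 276)*274 = -1950/7*274 = -534300/7 ≈ -76329.)
(k + 339599)*(110016 + 706*(-278)) = (-534300/7 + 339599)*(110016 + 706*(-278)) = 1842893*(110016 - 196268)/7 = (1842893/7)*(-86252) = -158953207036/7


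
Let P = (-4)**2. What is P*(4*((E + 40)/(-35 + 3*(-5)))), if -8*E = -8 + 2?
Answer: -1304/25 ≈ -52.160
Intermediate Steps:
E = 3/4 (E = -(-8 + 2)/8 = -1/8*(-6) = 3/4 ≈ 0.75000)
P = 16
P*(4*((E + 40)/(-35 + 3*(-5)))) = 16*(4*((3/4 + 40)/(-35 + 3*(-5)))) = 16*(4*(163/(4*(-35 - 15)))) = 16*(4*((163/4)/(-50))) = 16*(4*((163/4)*(-1/50))) = 16*(4*(-163/200)) = 16*(-163/50) = -1304/25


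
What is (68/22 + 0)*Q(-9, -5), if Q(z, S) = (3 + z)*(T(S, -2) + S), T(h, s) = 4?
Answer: 204/11 ≈ 18.545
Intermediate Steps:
Q(z, S) = (3 + z)*(4 + S)
(68/22 + 0)*Q(-9, -5) = (68/22 + 0)*(12 + 3*(-5) + 4*(-9) - 5*(-9)) = (68*(1/22) + 0)*(12 - 15 - 36 + 45) = (34/11 + 0)*6 = (34/11)*6 = 204/11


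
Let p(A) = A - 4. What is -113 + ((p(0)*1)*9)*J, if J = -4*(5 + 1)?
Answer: 751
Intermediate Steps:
p(A) = -4 + A
J = -24 (J = -4*6 = -24)
-113 + ((p(0)*1)*9)*J = -113 + (((-4 + 0)*1)*9)*(-24) = -113 + (-4*1*9)*(-24) = -113 - 4*9*(-24) = -113 - 36*(-24) = -113 + 864 = 751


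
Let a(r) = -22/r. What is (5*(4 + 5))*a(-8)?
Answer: 495/4 ≈ 123.75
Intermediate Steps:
(5*(4 + 5))*a(-8) = (5*(4 + 5))*(-22/(-8)) = (5*9)*(-22*(-⅛)) = 45*(11/4) = 495/4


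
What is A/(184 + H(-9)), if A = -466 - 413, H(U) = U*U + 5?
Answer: -293/90 ≈ -3.2556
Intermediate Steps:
H(U) = 5 + U² (H(U) = U² + 5 = 5 + U²)
A = -879
A/(184 + H(-9)) = -879/(184 + (5 + (-9)²)) = -879/(184 + (5 + 81)) = -879/(184 + 86) = -879/270 = -879*1/270 = -293/90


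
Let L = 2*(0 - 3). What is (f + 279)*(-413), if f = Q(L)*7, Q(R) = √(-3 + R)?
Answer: -115227 - 8673*I ≈ -1.1523e+5 - 8673.0*I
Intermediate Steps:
L = -6 (L = 2*(-3) = -6)
f = 21*I (f = √(-3 - 6)*7 = √(-9)*7 = (3*I)*7 = 21*I ≈ 21.0*I)
(f + 279)*(-413) = (21*I + 279)*(-413) = (279 + 21*I)*(-413) = -115227 - 8673*I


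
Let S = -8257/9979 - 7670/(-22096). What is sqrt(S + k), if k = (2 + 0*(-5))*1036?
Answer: sqrt(6294633510850014894)/55123996 ≈ 45.514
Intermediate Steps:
S = -52953871/110247992 (S = -8257*1/9979 - 7670*(-1/22096) = -8257/9979 + 3835/11048 = -52953871/110247992 ≈ -0.48032)
k = 2072 (k = (2 + 0)*1036 = 2*1036 = 2072)
sqrt(S + k) = sqrt(-52953871/110247992 + 2072) = sqrt(228380885553/110247992) = sqrt(6294633510850014894)/55123996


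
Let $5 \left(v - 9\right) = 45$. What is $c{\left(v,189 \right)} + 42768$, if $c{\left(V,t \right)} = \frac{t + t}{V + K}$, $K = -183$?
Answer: $\frac{2352114}{55} \approx 42766.0$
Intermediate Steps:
$v = 18$ ($v = 9 + \frac{1}{5} \cdot 45 = 9 + 9 = 18$)
$c{\left(V,t \right)} = \frac{2 t}{-183 + V}$ ($c{\left(V,t \right)} = \frac{t + t}{V - 183} = \frac{2 t}{-183 + V}$)
$c{\left(v,189 \right)} + 42768 = 2 \cdot 189 \frac{1}{-183 + 18} + 42768 = 2 \cdot 189 \frac{1}{-165} + 42768 = 2 \cdot 189 \left(- \frac{1}{165}\right) + 42768 = - \frac{126}{55} + 42768 = \frac{2352114}{55}$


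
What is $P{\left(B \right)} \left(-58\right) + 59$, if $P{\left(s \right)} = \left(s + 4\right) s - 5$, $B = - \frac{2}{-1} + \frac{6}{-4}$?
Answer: $\frac{437}{2} \approx 218.5$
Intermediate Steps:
$B = \frac{1}{2}$ ($B = \left(-2\right) \left(-1\right) + 6 \left(- \frac{1}{4}\right) = 2 - \frac{3}{2} = \frac{1}{2} \approx 0.5$)
$P{\left(s \right)} = -5 + s \left(4 + s\right)$ ($P{\left(s \right)} = \left(4 + s\right) s - 5 = s \left(4 + s\right) - 5 = -5 + s \left(4 + s\right)$)
$P{\left(B \right)} \left(-58\right) + 59 = \left(-5 + \left(\frac{1}{2}\right)^{2} + 4 \cdot \frac{1}{2}\right) \left(-58\right) + 59 = \left(-5 + \frac{1}{4} + 2\right) \left(-58\right) + 59 = \left(- \frac{11}{4}\right) \left(-58\right) + 59 = \frac{319}{2} + 59 = \frac{437}{2}$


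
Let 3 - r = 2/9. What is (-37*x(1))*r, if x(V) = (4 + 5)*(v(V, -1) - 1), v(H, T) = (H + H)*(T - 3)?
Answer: 8325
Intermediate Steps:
v(H, T) = 2*H*(-3 + T) (v(H, T) = (2*H)*(-3 + T) = 2*H*(-3 + T))
x(V) = -9 - 72*V (x(V) = (4 + 5)*(2*V*(-3 - 1) - 1) = 9*(2*V*(-4) - 1) = 9*(-8*V - 1) = 9*(-1 - 8*V) = -9 - 72*V)
r = 25/9 (r = 3 - 2/9 = 25/9 ≈ 2.7778)
(-37*x(1))*r = -37*(-9 - 72*1)*(25/9) = -37*(-9 - 72)*(25/9) = -37*(-81)*(25/9) = 2997*(25/9) = 8325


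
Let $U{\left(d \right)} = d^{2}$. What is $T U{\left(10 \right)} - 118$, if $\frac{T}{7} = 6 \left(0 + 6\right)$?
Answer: $25082$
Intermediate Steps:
$T = 252$ ($T = 7 \cdot 6 \left(0 + 6\right) = 7 \cdot 6 \cdot 6 = 7 \cdot 36 = 252$)
$T U{\left(10 \right)} - 118 = 252 \cdot 10^{2} - 118 = 252 \cdot 100 - 118 = 25200 - 118 = 25082$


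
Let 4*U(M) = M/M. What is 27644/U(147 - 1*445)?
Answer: 110576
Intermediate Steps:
U(M) = ¼ (U(M) = (M/M)/4 = (¼)*1 = ¼)
27644/U(147 - 1*445) = 27644/(¼) = 27644*4 = 110576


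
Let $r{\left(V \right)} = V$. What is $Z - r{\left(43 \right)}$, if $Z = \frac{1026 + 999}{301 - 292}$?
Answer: $182$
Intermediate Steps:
$Z = 225$ ($Z = \frac{2025}{9} = 2025 \cdot \frac{1}{9} = 225$)
$Z - r{\left(43 \right)} = 225 - 43 = 182$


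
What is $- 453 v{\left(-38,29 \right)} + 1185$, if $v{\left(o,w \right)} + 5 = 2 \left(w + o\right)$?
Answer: $11604$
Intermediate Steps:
$v{\left(o,w \right)} = -5 + 2 o + 2 w$ ($v{\left(o,w \right)} = -5 + 2 \left(w + o\right) = -5 + 2 \left(o + w\right) = -5 + \left(2 o + 2 w\right) = -5 + 2 o + 2 w$)
$- 453 v{\left(-38,29 \right)} + 1185 = - 453 \left(-5 + 2 \left(-38\right) + 2 \cdot 29\right) + 1185 = - 453 \left(-5 - 76 + 58\right) + 1185 = \left(-453\right) \left(-23\right) + 1185 = 10419 + 1185 = 11604$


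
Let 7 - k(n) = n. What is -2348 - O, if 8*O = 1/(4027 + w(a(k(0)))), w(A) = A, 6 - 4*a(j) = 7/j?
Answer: -75666649/32226 ≈ -2348.0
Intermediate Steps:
k(n) = 7 - n
a(j) = 3/2 - 7/(4*j)
O = 1/32226 (O = 1/(8*(4027 + (-7 + 6*(7 - 1*0))/(4*(7 - 1*0)))) = 1/(8*(4027 + (-7 + 6*(7 + 0))/(4*(7 + 0)))) = 1/(8*(4027 + (¼)*(-7 + 6*7)/7)) = 1/(8*(4027 + (¼)*(⅐)*(-7 + 42))) = 1/(8*(4027 + (¼)*(⅐)*35)) = 1/(8*(4027 + 5/4)) = 1/(8*(16113/4)) = (⅛)*(4/16113) = 1/32226 ≈ 3.1031e-5)
-2348 - O = -2348 - 1*1/32226 = -2348 - 1/32226 = -75666649/32226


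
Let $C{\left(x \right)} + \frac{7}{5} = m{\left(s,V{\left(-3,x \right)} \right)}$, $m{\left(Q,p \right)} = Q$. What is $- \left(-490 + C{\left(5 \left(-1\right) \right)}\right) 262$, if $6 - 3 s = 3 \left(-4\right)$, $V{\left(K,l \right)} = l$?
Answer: $\frac{635874}{5} \approx 1.2717 \cdot 10^{5}$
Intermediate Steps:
$s = 6$ ($s = 2 - \frac{3 \left(-4\right)}{3} = 2 - -4 = 2 + 4 = 6$)
$C{\left(x \right)} = \frac{23}{5}$ ($C{\left(x \right)} = - \frac{7}{5} + 6 = \frac{23}{5}$)
$- \left(-490 + C{\left(5 \left(-1\right) \right)}\right) 262 = - \left(-490 + \frac{23}{5}\right) 262 = - \frac{\left(-2427\right) 262}{5} = \left(-1\right) \left(- \frac{635874}{5}\right) = \frac{635874}{5}$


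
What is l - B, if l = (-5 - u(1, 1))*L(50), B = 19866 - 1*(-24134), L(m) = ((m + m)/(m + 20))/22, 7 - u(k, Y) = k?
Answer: -308005/7 ≈ -44001.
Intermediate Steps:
u(k, Y) = 7 - k
L(m) = m/(11*(20 + m)) (L(m) = ((2*m)/(20 + m))*(1/22) = (2*m/(20 + m))*(1/22) = m/(11*(20 + m)))
B = 44000 (B = 19866 + 24134 = 44000)
l = -5/7 (l = (-5 - (7 - 1*1))*((1/11)*50/(20 + 50)) = (-5 - (7 - 1))*((1/11)*50/70) = (-5 - 1*6)*((1/11)*50*(1/70)) = (-5 - 6)*(5/77) = -11*5/77 = -5/7 ≈ -0.71429)
l - B = -5/7 - 1*44000 = -5/7 - 44000 = -308005/7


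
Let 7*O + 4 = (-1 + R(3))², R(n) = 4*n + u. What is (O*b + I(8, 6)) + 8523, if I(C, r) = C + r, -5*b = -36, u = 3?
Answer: 305707/35 ≈ 8734.5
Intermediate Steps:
b = 36/5 (b = -⅕*(-36) = 36/5 ≈ 7.2000)
R(n) = 3 + 4*n (R(n) = 4*n + 3 = 3 + 4*n)
O = 192/7 (O = -4/7 + (-1 + (3 + 4*3))²/7 = -4/7 + (-1 + (3 + 12))²/7 = -4/7 + (-1 + 15)²/7 = -4/7 + (⅐)*14² = -4/7 + (⅐)*196 = -4/7 + 28 = 192/7 ≈ 27.429)
(O*b + I(8, 6)) + 8523 = ((192/7)*(36/5) + (8 + 6)) + 8523 = (6912/35 + 14) + 8523 = 7402/35 + 8523 = 305707/35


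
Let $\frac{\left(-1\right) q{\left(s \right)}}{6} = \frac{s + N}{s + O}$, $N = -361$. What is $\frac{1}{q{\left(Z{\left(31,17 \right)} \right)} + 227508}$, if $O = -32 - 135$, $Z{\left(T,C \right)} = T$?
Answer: $\frac{34}{7734777} \approx 4.3957 \cdot 10^{-6}$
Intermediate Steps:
$O = -167$ ($O = -32 - 135 = -167$)
$q{\left(s \right)} = - \frac{6 \left(-361 + s\right)}{-167 + s}$ ($q{\left(s \right)} = - 6 \frac{s - 361}{s - 167} = - 6 \frac{-361 + s}{-167 + s} = - \frac{6 \left(-361 + s\right)}{-167 + s}$)
$\frac{1}{q{\left(Z{\left(31,17 \right)} \right)} + 227508} = \frac{1}{\frac{6 \left(361 - 31\right)}{-167 + 31} + 227508} = \frac{1}{\frac{6 \left(361 - 31\right)}{-136} + 227508} = \frac{1}{6 \left(- \frac{1}{136}\right) 330 + 227508} = \frac{1}{- \frac{495}{34} + 227508} = \frac{1}{\frac{7734777}{34}} = \frac{34}{7734777}$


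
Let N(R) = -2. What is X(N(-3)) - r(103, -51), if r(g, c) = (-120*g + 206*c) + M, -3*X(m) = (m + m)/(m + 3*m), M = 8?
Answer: 137147/6 ≈ 22858.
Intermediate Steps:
X(m) = -1/6 (X(m) = -(m + m)/(3*(m + 3*m)) = -2*m/(3*(4*m)) = -2*m*1/(4*m)/3 = -1/3*1/2 = -1/6)
r(g, c) = 8 - 120*g + 206*c (r(g, c) = (-120*g + 206*c) + 8 = 8 - 120*g + 206*c)
X(N(-3)) - r(103, -51) = -1/6 - (8 - 120*103 + 206*(-51)) = -1/6 - (8 - 12360 - 10506) = -1/6 - 1*(-22858) = -1/6 + 22858 = 137147/6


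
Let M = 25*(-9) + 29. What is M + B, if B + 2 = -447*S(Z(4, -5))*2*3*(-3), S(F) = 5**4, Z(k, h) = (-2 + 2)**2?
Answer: 5028552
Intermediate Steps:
Z(k, h) = 0 (Z(k, h) = 0**2 = 0)
S(F) = 625
M = -196 (M = -225 + 29 = -196)
B = 5028748 (B = -2 - 447*625*2*3*(-3) = -2 - 558750*(-9) = -2 - 447*(-11250) = -2 + 5028750 = 5028748)
M + B = -196 + 5028748 = 5028552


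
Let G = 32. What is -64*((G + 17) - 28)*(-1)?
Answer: 1344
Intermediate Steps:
-64*((G + 17) - 28)*(-1) = -64*((32 + 17) - 28)*(-1) = -64*(49 - 28)*(-1) = -64*21*(-1) = -1344*(-1) = 1344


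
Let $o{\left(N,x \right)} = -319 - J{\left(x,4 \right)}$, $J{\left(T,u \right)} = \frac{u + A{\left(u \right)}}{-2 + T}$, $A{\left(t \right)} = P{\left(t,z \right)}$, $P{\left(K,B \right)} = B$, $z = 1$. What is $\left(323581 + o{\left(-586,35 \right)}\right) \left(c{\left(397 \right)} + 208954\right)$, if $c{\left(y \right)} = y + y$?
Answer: $67803526196$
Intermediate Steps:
$A{\left(t \right)} = 1$
$J{\left(T,u \right)} = \frac{1 + u}{-2 + T}$ ($J{\left(T,u \right)} = \frac{u + 1}{-2 + T} = \frac{1 + u}{-2 + T}$)
$o{\left(N,x \right)} = -319 - \frac{5}{-2 + x}$ ($o{\left(N,x \right)} = -319 - \frac{1 + 4}{-2 + x} = -319 - \frac{1}{-2 + x} 5 = -319 - \frac{5}{-2 + x}$)
$c{\left(y \right)} = 2 y$
$\left(323581 + o{\left(-586,35 \right)}\right) \left(c{\left(397 \right)} + 208954\right) = \left(323581 + \frac{633 - 11165}{-2 + 35}\right) \left(2 \cdot 397 + 208954\right) = \left(323581 + \frac{633 - 11165}{33}\right) \left(794 + 208954\right) = \left(323581 + \frac{1}{33} \left(-10532\right)\right) 209748 = \left(323581 - \frac{10532}{33}\right) 209748 = \frac{10667641}{33} \cdot 209748 = 67803526196$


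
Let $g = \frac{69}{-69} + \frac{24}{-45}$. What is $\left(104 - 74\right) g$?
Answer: $-46$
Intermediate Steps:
$g = - \frac{23}{15}$ ($g = 69 \left(- \frac{1}{69}\right) + 24 \left(- \frac{1}{45}\right) = -1 - \frac{8}{15} = - \frac{23}{15} \approx -1.5333$)
$\left(104 - 74\right) g = \left(104 - 74\right) \left(- \frac{23}{15}\right) = 30 \left(- \frac{23}{15}\right) = -46$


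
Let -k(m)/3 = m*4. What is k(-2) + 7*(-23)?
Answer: -137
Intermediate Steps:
k(m) = -12*m (k(m) = -3*m*4 = -12*m)
k(-2) + 7*(-23) = -12*(-2) + 7*(-23) = 24 - 161 = -137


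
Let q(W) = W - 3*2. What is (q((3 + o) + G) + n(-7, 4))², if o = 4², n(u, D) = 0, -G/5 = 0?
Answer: 169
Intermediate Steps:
G = 0 (G = -5*0 = 0)
o = 16
q(W) = -6 + W (q(W) = W - 6 = -6 + W)
(q((3 + o) + G) + n(-7, 4))² = ((-6 + ((3 + 16) + 0)) + 0)² = ((-6 + (19 + 0)) + 0)² = ((-6 + 19) + 0)² = (13 + 0)² = 13² = 169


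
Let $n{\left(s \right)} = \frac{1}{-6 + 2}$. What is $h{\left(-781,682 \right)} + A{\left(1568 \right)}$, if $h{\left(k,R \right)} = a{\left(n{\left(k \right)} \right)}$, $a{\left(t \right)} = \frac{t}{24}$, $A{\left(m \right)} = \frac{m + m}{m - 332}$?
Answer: $\frac{24985}{9888} \approx 2.5268$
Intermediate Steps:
$n{\left(s \right)} = - \frac{1}{4}$ ($n{\left(s \right)} = \frac{1}{-4} = - \frac{1}{4}$)
$A{\left(m \right)} = \frac{2 m}{-332 + m}$
$a{\left(t \right)} = \frac{t}{24}$ ($a{\left(t \right)} = t \frac{1}{24} = \frac{t}{24}$)
$h{\left(k,R \right)} = - \frac{1}{96}$ ($h{\left(k,R \right)} = \frac{1}{24} \left(- \frac{1}{4}\right) = - \frac{1}{96}$)
$h{\left(-781,682 \right)} + A{\left(1568 \right)} = - \frac{1}{96} + 2 \cdot 1568 \frac{1}{-332 + 1568} = - \frac{1}{96} + 2 \cdot 1568 \cdot \frac{1}{1236} = - \frac{1}{96} + \frac{784}{309} = \frac{24985}{9888}$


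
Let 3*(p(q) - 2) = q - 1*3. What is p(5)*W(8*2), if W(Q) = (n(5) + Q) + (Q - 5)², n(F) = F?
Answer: 1136/3 ≈ 378.67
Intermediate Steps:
p(q) = 1 + q/3 (p(q) = 2 + (q - 1*3)/3 = 2 + (q - 3)/3 = 2 + (-3 + q)/3 = 2 + (-1 + q/3) = 1 + q/3)
W(Q) = 5 + Q + (-5 + Q)² (W(Q) = (5 + Q) + (Q - 5)² = (5 + Q) + (-5 + Q)² = 5 + Q + (-5 + Q)²)
p(5)*W(8*2) = (1 + (⅓)*5)*(5 + 8*2 + (-5 + 8*2)²) = (1 + 5/3)*(5 + 16 + (-5 + 16)²) = 8*(5 + 16 + 11²)/3 = 8*(5 + 16 + 121)/3 = (8/3)*142 = 1136/3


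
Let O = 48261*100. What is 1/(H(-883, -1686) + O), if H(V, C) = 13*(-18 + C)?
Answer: 1/4803948 ≈ 2.0816e-7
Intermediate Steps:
H(V, C) = -234 + 13*C
O = 4826100
1/(H(-883, -1686) + O) = 1/((-234 + 13*(-1686)) + 4826100) = 1/((-234 - 21918) + 4826100) = 1/(-22152 + 4826100) = 1/4803948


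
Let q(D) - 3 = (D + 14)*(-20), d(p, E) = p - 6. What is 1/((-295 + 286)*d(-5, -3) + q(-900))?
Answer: 1/17822 ≈ 5.6110e-5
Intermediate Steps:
d(p, E) = -6 + p
q(D) = -277 - 20*D (q(D) = 3 + (D + 14)*(-20) = 3 + (14 + D)*(-20) = 3 + (-280 - 20*D) = -277 - 20*D)
1/((-295 + 286)*d(-5, -3) + q(-900)) = 1/((-295 + 286)*(-6 - 5) + (-277 - 20*(-900))) = 1/(-9*(-11) + (-277 + 18000)) = 1/(99 + 17723) = 1/17822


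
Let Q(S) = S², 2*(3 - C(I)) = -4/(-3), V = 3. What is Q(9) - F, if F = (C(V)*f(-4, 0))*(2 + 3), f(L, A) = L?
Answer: 383/3 ≈ 127.67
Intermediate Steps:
C(I) = 7/3 (C(I) = 3 - (-2)/(-3) = 3 - (-2)*(-1)/3 = 3 - ½*4/3 = 3 - ⅔ = 7/3)
F = -140/3 (F = ((7/3)*(-4))*(2 + 3) = -28/3*5 = -140/3 ≈ -46.667)
Q(9) - F = 9² - 1*(-140/3) = 81 + 140/3 = 383/3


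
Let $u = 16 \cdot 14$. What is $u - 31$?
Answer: $193$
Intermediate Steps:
$u = 224$
$u - 31 = 224 - 31 = 193$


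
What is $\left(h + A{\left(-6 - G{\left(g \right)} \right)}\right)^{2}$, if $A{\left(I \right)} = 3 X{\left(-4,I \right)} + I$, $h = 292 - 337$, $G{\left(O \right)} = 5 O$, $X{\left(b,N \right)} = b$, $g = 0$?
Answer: $3969$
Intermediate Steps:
$h = -45$ ($h = 292 - 337 = -45$)
$A{\left(I \right)} = -12 + I$ ($A{\left(I \right)} = 3 \left(-4\right) + I = -12 + I$)
$\left(h + A{\left(-6 - G{\left(g \right)} \right)}\right)^{2} = \left(-45 - \left(18 + 0\right)\right)^{2} = \left(-45 - 18\right)^{2} = \left(-63\right)^{2} = 3969$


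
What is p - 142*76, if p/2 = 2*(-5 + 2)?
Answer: -10804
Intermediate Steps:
p = -12 (p = 2*(2*(-5 + 2)) = 2*(2*(-3)) = 2*(-6) = -12)
p - 142*76 = -12 - 142*76 = -12 - 10792 = -10804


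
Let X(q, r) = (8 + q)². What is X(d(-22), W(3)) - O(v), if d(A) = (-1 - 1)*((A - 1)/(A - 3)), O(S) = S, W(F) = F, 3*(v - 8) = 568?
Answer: -298852/1875 ≈ -159.39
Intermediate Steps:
v = 592/3 (v = 8 + (⅓)*568 = 8 + 568/3 = 592/3 ≈ 197.33)
d(A) = -2*(-1 + A)/(-3 + A)
X(d(-22), W(3)) - O(v) = (8 + 2*(1 - 1*(-22))/(-3 - 22))² - 1*592/3 = (8 + 2*(1 + 22)/(-25))² - 592/3 = (8 + 2*(-1/25)*23)² - 592/3 = (8 - 46/25)² - 592/3 = (154/25)² - 592/3 = 23716/625 - 592/3 = -298852/1875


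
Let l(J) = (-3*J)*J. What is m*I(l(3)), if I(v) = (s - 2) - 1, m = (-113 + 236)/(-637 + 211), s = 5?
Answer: -41/71 ≈ -0.57747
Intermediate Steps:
l(J) = -3*J²
m = -41/142 (m = 123/(-426) = 123*(-1/426) = -41/142 ≈ -0.28873)
I(v) = 2 (I(v) = (5 - 2) - 1 = 3 - 1 = 2)
m*I(l(3)) = -41/142*2 = -41/71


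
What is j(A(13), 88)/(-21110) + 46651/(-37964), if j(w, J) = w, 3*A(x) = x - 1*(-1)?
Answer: -1477469663/1202130060 ≈ -1.2290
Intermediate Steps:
A(x) = ⅓ + x/3 (A(x) = (x - 1*(-1))/3 = (x + 1)/3 = (1 + x)/3 = ⅓ + x/3)
j(A(13), 88)/(-21110) + 46651/(-37964) = (⅓ + (⅓)*13)/(-21110) + 46651/(-37964) = (⅓ + 13/3)*(-1/21110) + 46651*(-1/37964) = (14/3)*(-1/21110) - 46651/37964 = -7/31665 - 46651/37964 = -1477469663/1202130060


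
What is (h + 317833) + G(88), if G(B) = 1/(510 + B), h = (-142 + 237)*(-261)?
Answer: 175236725/598 ≈ 2.9304e+5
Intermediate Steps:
h = -24795 (h = 95*(-261) = -24795)
(h + 317833) + G(88) = (-24795 + 317833) + 1/(510 + 88) = 293038 + 1/598 = 175236725/598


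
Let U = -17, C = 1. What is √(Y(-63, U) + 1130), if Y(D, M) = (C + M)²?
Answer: 3*√154 ≈ 37.229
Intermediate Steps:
Y(D, M) = (1 + M)²
√(Y(-63, U) + 1130) = √((1 - 17)² + 1130) = √((-16)² + 1130) = √(256 + 1130) = √1386 = 3*√154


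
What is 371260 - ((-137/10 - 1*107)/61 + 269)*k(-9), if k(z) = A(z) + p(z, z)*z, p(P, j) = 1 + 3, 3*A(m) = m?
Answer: 232821037/610 ≈ 3.8167e+5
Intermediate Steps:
A(m) = m/3
p(P, j) = 4
k(z) = 13*z/3 (k(z) = z/3 + 4*z = 13*z/3)
371260 - ((-137/10 - 1*107)/61 + 269)*k(-9) = 371260 - ((-137/10 - 1*107)/61 + 269)*(13/3)*(-9) = 371260 - ((-137*⅒ - 107)*(1/61) + 269)*(-39) = 371260 - ((-137/10 - 107)*(1/61) + 269)*(-39) = 371260 - (-1207/10*1/61 + 269)*(-39) = 371260 - (-1207/610 + 269)*(-39) = 371260 - 162883*(-39)/610 = 371260 - 1*(-6352437/610) = 371260 + 6352437/610 = 232821037/610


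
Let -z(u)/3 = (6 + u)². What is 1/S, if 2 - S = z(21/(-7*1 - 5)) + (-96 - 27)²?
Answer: -16/241165 ≈ -6.6345e-5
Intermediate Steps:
z(u) = -3*(6 + u)²
S = -241165/16 (S = 2 - (-3*(6 + 21/(-7*1 - 5))² + (-96 - 27)²) = 2 - (-3*(6 + 21/(-7 - 5))² + (-123)²) = 2 - (-3*(6 + 21/(-12))² + 15129) = 2 - (-3*(6 + 21*(-1/12))² + 15129) = 2 - (-3*(6 - 7/4)² + 15129) = 2 - (-3*(17/4)² + 15129) = 2 - (-3*289/16 + 15129) = 2 - (-867/16 + 15129) = 2 - 1*241197/16 = 2 - 241197/16 = -241165/16 ≈ -15073.)
1/S = 1/(-241165/16) = -16/241165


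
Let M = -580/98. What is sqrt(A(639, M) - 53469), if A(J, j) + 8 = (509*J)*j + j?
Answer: I*sqrt(96943453)/7 ≈ 1406.6*I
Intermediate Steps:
M = -290/49 (M = -580*1/98 = -290/49 ≈ -5.9184)
A(J, j) = -8 + j + 509*J*j (A(J, j) = -8 + ((509*J)*j + j) = -8 + (509*J*j + j) = -8 + (j + 509*J*j) = -8 + j + 509*J*j)
sqrt(A(639, M) - 53469) = sqrt((-8 - 290/49 + 509*639*(-290/49)) - 53469) = sqrt((-8 - 290/49 - 94322790/49) - 53469) = sqrt(-94323472/49 - 53469) = sqrt(-96943453/49) = I*sqrt(96943453)/7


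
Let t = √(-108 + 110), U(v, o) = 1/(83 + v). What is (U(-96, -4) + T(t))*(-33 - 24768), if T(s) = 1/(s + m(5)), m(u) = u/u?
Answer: 347214/13 - 24801*√2 ≈ -8365.1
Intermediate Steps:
m(u) = 1
t = √2 ≈ 1.4142
T(s) = 1/(1 + s) (T(s) = 1/(s + 1) = 1/(1 + s))
(U(-96, -4) + T(t))*(-33 - 24768) = (1/(83 - 96) + 1/(1 + √2))*(-33 - 24768) = (1/(-13) + 1/(1 + √2))*(-24801) = (-1/13 + 1/(1 + √2))*(-24801) = 24801/13 - 24801/(1 + √2)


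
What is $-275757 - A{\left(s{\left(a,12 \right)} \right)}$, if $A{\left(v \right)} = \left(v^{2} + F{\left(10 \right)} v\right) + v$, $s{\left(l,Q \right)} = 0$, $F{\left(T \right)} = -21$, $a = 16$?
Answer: $-275757$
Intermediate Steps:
$A{\left(v \right)} = v^{2} - 20 v$ ($A{\left(v \right)} = \left(v^{2} - 21 v\right) + v = v^{2} - 20 v$)
$-275757 - A{\left(s{\left(a,12 \right)} \right)} = -275757 - 0 \left(-20 + 0\right) = -275757 - 0 \left(-20\right) = -275757 - 0 = -275757 + 0 = -275757$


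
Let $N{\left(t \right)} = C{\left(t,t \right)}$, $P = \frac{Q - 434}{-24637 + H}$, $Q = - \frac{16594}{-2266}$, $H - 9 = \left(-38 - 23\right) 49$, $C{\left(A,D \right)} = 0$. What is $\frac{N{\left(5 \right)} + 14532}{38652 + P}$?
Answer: $\frac{454707166452}{1209423921197} \approx 0.37597$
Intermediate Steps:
$H = -2980$ ($H = 9 + \left(-38 - 23\right) 49 = 9 - 2989 = -2980$)
$Q = \frac{8297}{1133}$ ($Q = \left(-16594\right) \left(- \frac{1}{2266}\right) = \frac{8297}{1133} \approx 7.323$)
$P = \frac{483425}{31290061}$ ($P = \frac{\frac{8297}{1133} - 434}{-24637 - 2980} = - \frac{483425}{1133 \left(-27617\right)} = \left(- \frac{483425}{1133}\right) \left(- \frac{1}{27617}\right) = \frac{483425}{31290061} \approx 0.01545$)
$N{\left(t \right)} = 0$
$\frac{N{\left(5 \right)} + 14532}{38652 + P} = \frac{0 + 14532}{38652 + \frac{483425}{31290061}} = \frac{14532}{\frac{1209423921197}{31290061}} = 14532 \cdot \frac{31290061}{1209423921197} = \frac{454707166452}{1209423921197}$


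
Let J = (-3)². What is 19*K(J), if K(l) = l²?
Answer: 1539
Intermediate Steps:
J = 9
19*K(J) = 19*9² = 19*81 = 1539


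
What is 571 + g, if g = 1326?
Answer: 1897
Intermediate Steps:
571 + g = 571 + 1326 = 1897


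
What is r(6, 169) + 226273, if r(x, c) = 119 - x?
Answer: 226386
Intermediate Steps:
r(6, 169) + 226273 = (119 - 1*6) + 226273 = (119 - 6) + 226273 = 113 + 226273 = 226386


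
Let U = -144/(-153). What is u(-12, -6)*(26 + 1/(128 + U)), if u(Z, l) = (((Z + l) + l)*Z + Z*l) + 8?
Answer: 1311207/137 ≈ 9570.9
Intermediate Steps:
U = 16/17 (U = -144*(-1/153) = 16/17 ≈ 0.94118)
u(Z, l) = 8 + Z*l + Z*(Z + 2*l) (u(Z, l) = ((Z + 2*l)*Z + Z*l) + 8 = (Z*(Z + 2*l) + Z*l) + 8 = (Z*l + Z*(Z + 2*l)) + 8 = 8 + Z*l + Z*(Z + 2*l))
u(-12, -6)*(26 + 1/(128 + U)) = (8 + (-12)² + 3*(-12)*(-6))*(26 + 1/(128 + 16/17)) = (8 + 144 + 216)*(26 + 1/(2192/17)) = 368*(26 + 17/2192) = 368*(57009/2192) = 1311207/137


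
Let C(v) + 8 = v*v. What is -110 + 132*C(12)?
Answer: 17842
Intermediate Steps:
C(v) = -8 + v² (C(v) = -8 + v*v = -8 + v²)
-110 + 132*C(12) = -110 + 132*(-8 + 12²) = -110 + 132*(-8 + 144) = -110 + 132*136 = -110 + 17952 = 17842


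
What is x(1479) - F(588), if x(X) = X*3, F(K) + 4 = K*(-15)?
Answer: 13261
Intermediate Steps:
F(K) = -4 - 15*K (F(K) = -4 + K*(-15) = -4 - 15*K)
x(X) = 3*X
x(1479) - F(588) = 3*1479 - (-4 - 15*588) = 4437 - (-4 - 8820) = 4437 - 1*(-8824) = 4437 + 8824 = 13261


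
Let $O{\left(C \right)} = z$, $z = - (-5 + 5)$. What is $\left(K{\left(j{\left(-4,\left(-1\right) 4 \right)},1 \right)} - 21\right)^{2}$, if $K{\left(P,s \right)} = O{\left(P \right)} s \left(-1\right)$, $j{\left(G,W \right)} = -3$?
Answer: $441$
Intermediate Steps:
$z = 0$ ($z = \left(-1\right) 0 = 0$)
$O{\left(C \right)} = 0$
$K{\left(P,s \right)} = 0$ ($K{\left(P,s \right)} = 0 s \left(-1\right) = 0 \left(-1\right) = 0$)
$\left(K{\left(j{\left(-4,\left(-1\right) 4 \right)},1 \right)} - 21\right)^{2} = \left(0 - 21\right)^{2} = \left(-21\right)^{2} = 441$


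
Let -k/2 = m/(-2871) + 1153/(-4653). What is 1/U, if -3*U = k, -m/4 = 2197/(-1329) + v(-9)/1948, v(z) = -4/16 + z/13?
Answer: -6812077736178/1135804947803 ≈ -5.9976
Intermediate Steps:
v(z) = -¼ + z/13 (v(z) = -4*1/16 + z*(1/13) = -¼ + z/13)
m = 222612433/33655596 (m = -4*(2197/(-1329) + (-¼ + (1/13)*(-9))/1948) = -4*(2197*(-1/1329) + (-¼ - 9/13)*(1/1948)) = -4*(-2197/1329 - 49/52*1/1948) = -4*(-2197/1329 - 49/101296) = -4*(-222612433/134622384) = 222612433/33655596 ≈ 6.6144)
k = 1135804947803/2270692578726 (k = -2*((222612433/33655596)/(-2871) + 1153/(-4653)) = -2*((222612433/33655596)*(-1/2871) + 1153*(-1/4653)) = -2*(-222612433/96625216116 - 1153/4653) = -2*(-1135804947803/4541385157452) = 1135804947803/2270692578726 ≈ 0.50020)
U = -1135804947803/6812077736178 (U = -⅓*1135804947803/2270692578726 = -1135804947803/6812077736178 ≈ -0.16673)
1/U = 1/(-1135804947803/6812077736178) = -6812077736178/1135804947803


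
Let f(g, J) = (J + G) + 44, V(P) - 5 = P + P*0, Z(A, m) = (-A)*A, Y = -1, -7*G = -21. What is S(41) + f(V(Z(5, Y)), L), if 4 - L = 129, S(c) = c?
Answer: -37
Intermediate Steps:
G = 3 (G = -⅐*(-21) = 3)
L = -125 (L = 4 - 1*129 = 4 - 129 = -125)
Z(A, m) = -A²
V(P) = 5 + P (V(P) = 5 + (P + P*0) = 5 + (P + 0) = 5 + P)
f(g, J) = 47 + J (f(g, J) = (J + 3) + 44 = (3 + J) + 44 = 47 + J)
S(41) + f(V(Z(5, Y)), L) = 41 + (47 - 125) = 41 - 78 = -37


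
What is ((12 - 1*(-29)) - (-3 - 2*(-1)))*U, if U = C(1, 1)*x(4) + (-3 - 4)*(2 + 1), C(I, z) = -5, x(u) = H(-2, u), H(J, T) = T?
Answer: -1722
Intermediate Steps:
x(u) = u
U = -41 (U = -5*4 + (-3 - 4)*(2 + 1) = -20 - 7*3 = -20 - 21 = -41)
((12 - 1*(-29)) - (-3 - 2*(-1)))*U = ((12 - 1*(-29)) - (-3 - 2*(-1)))*(-41) = ((12 + 29) - (-3 + 2))*(-41) = (41 - 1*(-1))*(-41) = (41 + 1)*(-41) = 42*(-41) = -1722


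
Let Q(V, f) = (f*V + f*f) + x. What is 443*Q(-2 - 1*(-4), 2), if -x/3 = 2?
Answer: 886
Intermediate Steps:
x = -6 (x = -3*2 = -6)
Q(V, f) = -6 + f² + V*f (Q(V, f) = (f*V + f*f) - 6 = (V*f + f²) - 6 = (f² + V*f) - 6 = -6 + f² + V*f)
443*Q(-2 - 1*(-4), 2) = 443*(-6 + 2² + (-2 - 1*(-4))*2) = 443*(-6 + 4 + (-2 + 4)*2) = 443*(-6 + 4 + 2*2) = 443*(-6 + 4 + 4) = 443*2 = 886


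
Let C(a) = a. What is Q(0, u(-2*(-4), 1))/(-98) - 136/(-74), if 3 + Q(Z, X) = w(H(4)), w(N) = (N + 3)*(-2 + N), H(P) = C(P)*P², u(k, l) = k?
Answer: -20989/518 ≈ -40.519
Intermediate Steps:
H(P) = P³ (H(P) = P*P² = P³)
w(N) = (-2 + N)*(3 + N) (w(N) = (3 + N)*(-2 + N) = (-2 + N)*(3 + N))
Q(Z, X) = 4151 (Q(Z, X) = -3 + (-6 + 4³ + (4³)²) = -3 + (-6 + 64 + 64²) = -3 + (-6 + 64 + 4096) = -3 + 4154 = 4151)
Q(0, u(-2*(-4), 1))/(-98) - 136/(-74) = 4151/(-98) - 136/(-74) = 4151*(-1/98) - 136*(-1/74) = -593/14 + 68/37 = -20989/518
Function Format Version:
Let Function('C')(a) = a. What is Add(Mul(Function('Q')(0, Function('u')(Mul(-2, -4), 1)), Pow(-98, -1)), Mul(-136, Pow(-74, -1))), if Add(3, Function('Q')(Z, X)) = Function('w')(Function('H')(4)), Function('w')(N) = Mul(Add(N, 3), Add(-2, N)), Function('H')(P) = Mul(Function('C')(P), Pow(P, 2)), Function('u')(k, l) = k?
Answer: Rational(-20989, 518) ≈ -40.519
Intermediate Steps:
Function('H')(P) = Pow(P, 3) (Function('H')(P) = Mul(P, Pow(P, 2)) = Pow(P, 3))
Function('w')(N) = Mul(Add(-2, N), Add(3, N)) (Function('w')(N) = Mul(Add(3, N), Add(-2, N)) = Mul(Add(-2, N), Add(3, N)))
Function('Q')(Z, X) = 4151 (Function('Q')(Z, X) = Add(-3, Add(-6, Pow(4, 3), Pow(Pow(4, 3), 2))) = Add(-3, Add(-6, 64, Pow(64, 2))) = Add(-3, Add(-6, 64, 4096)) = Add(-3, 4154) = 4151)
Add(Mul(Function('Q')(0, Function('u')(Mul(-2, -4), 1)), Pow(-98, -1)), Mul(-136, Pow(-74, -1))) = Add(Mul(4151, Pow(-98, -1)), Mul(-136, Pow(-74, -1))) = Add(Mul(4151, Rational(-1, 98)), Mul(-136, Rational(-1, 74))) = Add(Rational(-593, 14), Rational(68, 37)) = Rational(-20989, 518)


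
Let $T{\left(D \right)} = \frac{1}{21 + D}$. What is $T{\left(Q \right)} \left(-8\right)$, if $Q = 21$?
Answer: $- \frac{4}{21} \approx -0.19048$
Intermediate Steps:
$T{\left(Q \right)} \left(-8\right) = \frac{1}{21 + 21} \left(-8\right) = \frac{1}{42} \left(-8\right) = - \frac{4}{21}$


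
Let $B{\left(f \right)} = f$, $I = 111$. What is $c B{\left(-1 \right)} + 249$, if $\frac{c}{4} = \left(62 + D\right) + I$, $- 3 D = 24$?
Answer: $-411$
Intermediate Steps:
$D = -8$ ($D = \left(- \frac{1}{3}\right) 24 = -8$)
$c = 660$ ($c = 4 \left(\left(62 - 8\right) + 111\right) = 4 \left(54 + 111\right) = 4 \cdot 165 = 660$)
$c B{\left(-1 \right)} + 249 = 660 \left(-1\right) + 249 = -660 + 249 = -411$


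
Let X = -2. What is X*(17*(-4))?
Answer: 136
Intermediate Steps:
X*(17*(-4)) = -34*(-4) = -2*(-68) = 136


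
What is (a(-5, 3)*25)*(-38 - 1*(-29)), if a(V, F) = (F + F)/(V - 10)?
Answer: 90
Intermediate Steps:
a(V, F) = 2*F/(-10 + V) (a(V, F) = (2*F)/(-10 + V) = 2*F/(-10 + V))
(a(-5, 3)*25)*(-38 - 1*(-29)) = ((2*3/(-10 - 5))*25)*(-38 - 1*(-29)) = ((2*3/(-15))*25)*(-38 + 29) = ((2*3*(-1/15))*25)*(-9) = -2/5*25*(-9) = -10*(-9) = 90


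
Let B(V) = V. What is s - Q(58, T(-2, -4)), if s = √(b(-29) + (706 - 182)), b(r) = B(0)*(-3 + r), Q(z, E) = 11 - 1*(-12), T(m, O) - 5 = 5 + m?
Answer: -23 + 2*√131 ≈ -0.10895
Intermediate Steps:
T(m, O) = 10 + m (T(m, O) = 5 + (5 + m) = 10 + m)
Q(z, E) = 23 (Q(z, E) = 11 + 12 = 23)
b(r) = 0 (b(r) = 0*(-3 + r) = 0)
s = 2*√131 (s = √(0 + (706 - 182)) = √(0 + 524) = √524 = 2*√131 ≈ 22.891)
s - Q(58, T(-2, -4)) = 2*√131 - 1*23 = 2*√131 - 23 = -23 + 2*√131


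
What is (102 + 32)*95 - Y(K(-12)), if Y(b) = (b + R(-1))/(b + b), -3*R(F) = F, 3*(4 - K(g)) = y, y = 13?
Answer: 12730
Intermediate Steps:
K(g) = -⅓ (K(g) = 4 - ⅓*13 = 4 - 13/3 = -⅓)
R(F) = -F/3
Y(b) = (⅓ + b)/(2*b) (Y(b) = (b - ⅓*(-1))/(b + b) = (b + ⅓)/((2*b)) = (⅓ + b)*(1/(2*b)) = (⅓ + b)/(2*b))
(102 + 32)*95 - Y(K(-12)) = (102 + 32)*95 - (1 + 3*(-⅓))/(6*(-⅓)) = 134*95 - (-3)*(1 - 1)/6 = 12730 - (-3)*0/6 = 12730 - 1*0 = 12730 + 0 = 12730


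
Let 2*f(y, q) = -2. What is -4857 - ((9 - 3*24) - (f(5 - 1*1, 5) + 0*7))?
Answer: -4795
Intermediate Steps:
f(y, q) = -1 (f(y, q) = (½)*(-2) = -1)
-4857 - ((9 - 3*24) - (f(5 - 1*1, 5) + 0*7)) = -4857 - ((9 - 3*24) - (-1 + 0*7)) = -4857 - ((9 - 72) - (-1 + 0)) = -4857 - (-63 - 1*(-1)) = -4857 - (-63 + 1) = -4857 - 1*(-62) = -4857 + 62 = -4795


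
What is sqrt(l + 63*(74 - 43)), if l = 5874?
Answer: sqrt(7827) ≈ 88.470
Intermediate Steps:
sqrt(l + 63*(74 - 43)) = sqrt(5874 + 63*(74 - 43)) = sqrt(5874 + 63*31) = sqrt(5874 + 1953) = sqrt(7827)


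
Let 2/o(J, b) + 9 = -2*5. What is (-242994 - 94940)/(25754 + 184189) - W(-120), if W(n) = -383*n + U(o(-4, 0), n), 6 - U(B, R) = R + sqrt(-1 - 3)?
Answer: -9675771032/209943 + 2*I ≈ -46088.0 + 2.0*I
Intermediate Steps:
o(J, b) = -2/19 (o(J, b) = 2/(-9 - 2*5) = 2/(-9 - 10) = 2/(-19) = 2*(-1/19) = -2/19)
U(B, R) = 6 - R - 2*I (U(B, R) = 6 - (R + sqrt(-1 - 3)) = 6 - (R + sqrt(-4)) = 6 - (R + 2*I) = 6 + (-R - 2*I) = 6 - R - 2*I)
W(n) = 6 - 384*n - 2*I (W(n) = -383*n + (6 - n - 2*I) = 6 - 384*n - 2*I)
(-242994 - 94940)/(25754 + 184189) - W(-120) = (-242994 - 94940)/(25754 + 184189) - (6 - 384*(-120) - 2*I) = -337934/209943 - (6 + 46080 - 2*I) = -337934*1/209943 - (46086 - 2*I) = -337934/209943 + (-46086 + 2*I) = -9675771032/209943 + 2*I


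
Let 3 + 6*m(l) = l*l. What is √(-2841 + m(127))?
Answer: 2*I*√345/3 ≈ 12.383*I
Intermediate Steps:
m(l) = -½ + l²/6 (m(l) = -½ + (l*l)/6 = -½ + l²/6)
√(-2841 + m(127)) = √(-2841 + (-½ + (⅙)*127²)) = √(-2841 + (-½ + (⅙)*16129)) = √(-2841 + (-½ + 16129/6)) = √(-2841 + 8063/3) = √(-460/3) = 2*I*√345/3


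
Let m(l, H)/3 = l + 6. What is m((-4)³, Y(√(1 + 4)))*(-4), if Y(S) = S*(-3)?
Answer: 696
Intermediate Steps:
Y(S) = -3*S
m(l, H) = 18 + 3*l (m(l, H) = 3*(l + 6) = 3*(6 + l) = 18 + 3*l)
m((-4)³, Y(√(1 + 4)))*(-4) = (18 + 3*(-4)³)*(-4) = (18 + 3*(-64))*(-4) = (18 - 192)*(-4) = -174*(-4) = 696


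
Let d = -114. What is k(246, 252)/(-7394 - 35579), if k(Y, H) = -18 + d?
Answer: 132/42973 ≈ 0.0030717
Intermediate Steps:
k(Y, H) = -132 (k(Y, H) = -18 - 114 = -132)
k(246, 252)/(-7394 - 35579) = -132/(-7394 - 35579) = -132/(-42973) = -132*(-1/42973) = 132/42973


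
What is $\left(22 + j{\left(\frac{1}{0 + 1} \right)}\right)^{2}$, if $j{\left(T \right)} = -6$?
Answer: $256$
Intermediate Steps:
$\left(22 + j{\left(\frac{1}{0 + 1} \right)}\right)^{2} = \left(22 - 6\right)^{2} = 16^{2} = 256$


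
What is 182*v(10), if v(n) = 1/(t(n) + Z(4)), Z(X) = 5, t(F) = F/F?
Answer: 91/3 ≈ 30.333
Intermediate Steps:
t(F) = 1
v(n) = 1/6 (v(n) = 1/(1 + 5) = 1/6)
182*v(10) = 182*(1/6) = 91/3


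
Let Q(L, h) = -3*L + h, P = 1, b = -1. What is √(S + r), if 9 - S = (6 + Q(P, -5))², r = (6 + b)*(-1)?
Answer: 0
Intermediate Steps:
Q(L, h) = h - 3*L
r = -5 (r = (6 - 1)*(-1) = 5*(-1) = -5)
S = 5 (S = 9 - (6 + (-5 - 3*1))² = 9 - (6 + (-5 - 3))² = 9 - (6 - 8)² = 9 - 1*(-2)² = 9 - 1*4 = 9 - 4 = 5)
√(S + r) = √(5 - 5) = √0 = 0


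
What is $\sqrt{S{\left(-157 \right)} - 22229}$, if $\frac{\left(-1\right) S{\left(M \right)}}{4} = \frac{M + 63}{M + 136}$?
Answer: $\frac{i \sqrt{9810885}}{21} \approx 149.15 i$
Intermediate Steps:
$S{\left(M \right)} = - \frac{4 \left(63 + M\right)}{136 + M}$ ($S{\left(M \right)} = - 4 \frac{M + 63}{M + 136} = - 4 \frac{63 + M}{136 + M} = - \frac{4 \left(63 + M\right)}{136 + M}$)
$\sqrt{S{\left(-157 \right)} - 22229} = \sqrt{\frac{4 \left(-63 - -157\right)}{136 - 157} - 22229} = \sqrt{\frac{4 \left(-63 + 157\right)}{-21} - 22229} = \sqrt{4 \left(- \frac{1}{21}\right) 94 - 22229} = \sqrt{- \frac{376}{21} - 22229} = \sqrt{- \frac{467185}{21}} = \frac{i \sqrt{9810885}}{21}$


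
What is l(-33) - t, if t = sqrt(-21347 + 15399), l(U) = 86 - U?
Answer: 119 - 2*I*sqrt(1487) ≈ 119.0 - 77.123*I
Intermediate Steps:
t = 2*I*sqrt(1487) (t = sqrt(-5948) = 2*I*sqrt(1487) ≈ 77.123*I)
l(-33) - t = (86 - 1*(-33)) - 2*I*sqrt(1487) = (86 + 33) - 2*I*sqrt(1487) = 119 - 2*I*sqrt(1487)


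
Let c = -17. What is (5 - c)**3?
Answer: 10648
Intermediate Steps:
(5 - c)**3 = (5 - 1*(-17))**3 = (5 + 17)**3 = 22**3 = 10648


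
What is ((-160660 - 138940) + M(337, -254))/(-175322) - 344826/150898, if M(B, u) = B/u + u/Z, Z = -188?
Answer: -45503319036939/78957153511082 ≈ -0.57630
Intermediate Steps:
M(B, u) = -u/188 + B/u (M(B, u) = B/u + u/(-188) = B/u + u*(-1/188) = B/u - u/188 = -u/188 + B/u)
((-160660 - 138940) + M(337, -254))/(-175322) - 344826/150898 = ((-160660 - 138940) + (-1/188*(-254) + 337/(-254)))/(-175322) - 344826/150898 = (-299600 + (127/94 + 337*(-1/254)))*(-1/175322) - 344826*1/150898 = (-299600 + (127/94 - 337/254))*(-1/175322) - 172413/75449 = (-299600 + 145/5969)*(-1/175322) - 172413/75449 = -1788312255/5969*(-1/175322) - 172413/75449 = 1788312255/1046497018 - 172413/75449 = -45503319036939/78957153511082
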